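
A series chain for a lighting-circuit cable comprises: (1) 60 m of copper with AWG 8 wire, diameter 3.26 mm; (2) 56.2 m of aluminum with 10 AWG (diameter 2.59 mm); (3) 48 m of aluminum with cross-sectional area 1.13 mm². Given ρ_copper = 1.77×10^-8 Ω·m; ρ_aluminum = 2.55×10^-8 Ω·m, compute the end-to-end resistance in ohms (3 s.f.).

1.48 Ω

Seg 1: A = π(3.26/2 mm)² = π(1.6300e-03 m)² = 8.347e-06 m²
R_1 = (1.77×10^-8)(60)/(8.347e-06) = 0.1272 Ω
Seg 2: A = π(2.59/2 mm)² = π(1.2950e-03 m)² = 5.269e-06 m²
R_2 = (2.55×10^-8)(56.2)/(5.269e-06) = 0.272 Ω
Seg 3: A = 1.13 mm² = 1.130e-06 m²
R_3 = (2.55×10^-8)(48)/(1.130e-06) = 1.083 Ω
R_total = R_1 + R_2 + R_3 = 1.48 Ω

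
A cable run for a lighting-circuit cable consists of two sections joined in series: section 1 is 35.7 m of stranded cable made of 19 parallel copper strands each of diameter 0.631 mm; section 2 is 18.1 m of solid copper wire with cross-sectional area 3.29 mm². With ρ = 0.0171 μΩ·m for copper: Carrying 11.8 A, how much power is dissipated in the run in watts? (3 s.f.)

ρ = 0.0171 μΩ·m = 1.71×10^-8 Ω·m
Section 1: A_strand = π(3.1550e-04)² = 3.127e-07 m²; R₁ = ρL/(N·A_s) = (1.71×10^-8)(35.7)/(19×3.127e-07) = 0.1027 Ω
Section 2: A = 3.29 mm² = 3.290e-06 m²
R₂ = (1.71×10^-8)(18.1)/(3.290e-06) = 0.09408 Ω
R = R₁ + R₂ = 0.1968 Ω
P = I²R = (11.8)² × 0.1968 = 27.4 W

27.4 W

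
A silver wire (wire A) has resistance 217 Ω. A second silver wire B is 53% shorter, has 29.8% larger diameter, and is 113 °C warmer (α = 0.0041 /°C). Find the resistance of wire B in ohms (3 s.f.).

R ∝ ρL/d² with ρ ∝ (1+αΔT), so R_B/R_A = (1 − 53/100) × (1 + 29.8/100)⁻² × (1 + 0.0041×113)
= 0.47 × 0.5935 × 1.463 = 0.4082
R_B = 0.4082 × 217 = 88.6 Ω

88.6 Ω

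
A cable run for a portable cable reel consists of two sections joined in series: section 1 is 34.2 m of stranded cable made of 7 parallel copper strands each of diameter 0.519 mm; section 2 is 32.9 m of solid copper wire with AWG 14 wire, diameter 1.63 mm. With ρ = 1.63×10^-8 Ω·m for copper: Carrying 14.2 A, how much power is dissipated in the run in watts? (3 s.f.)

128 W

Section 1: A_strand = π(2.5950e-04)² = 2.116e-07 m²; R₁ = ρL/(N·A_s) = (1.63×10^-8)(34.2)/(7×2.116e-07) = 0.3764 Ω
Section 2: A = π(1.63/2 mm)² = π(8.1500e-04 m)² = 2.087e-06 m²
R₂ = (1.63×10^-8)(32.9)/(2.087e-06) = 0.257 Ω
R = R₁ + R₂ = 0.6334 Ω
P = I²R = (14.2)² × 0.6334 = 128 W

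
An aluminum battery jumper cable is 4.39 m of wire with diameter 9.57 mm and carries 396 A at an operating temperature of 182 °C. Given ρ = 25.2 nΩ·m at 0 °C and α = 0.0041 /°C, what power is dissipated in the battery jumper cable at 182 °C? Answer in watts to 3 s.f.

ρ = 25.2 nΩ·m = 2.52×10^-8 Ω·m
A = π(d/2)² = π(4.7850e-03 m)² = 7.193e-05 m²
R₍0₎ = ρL/A = (2.52×10^-8)(4.39)/(7.193e-05) = 0.001538 Ω
R₍182₎ = R₍0₎(1 + αΔT) = 0.001538 × (1 + 0.0041×182) = 0.002686 Ω
P = I²R = (396)² × 0.002686 = 421 W

421 W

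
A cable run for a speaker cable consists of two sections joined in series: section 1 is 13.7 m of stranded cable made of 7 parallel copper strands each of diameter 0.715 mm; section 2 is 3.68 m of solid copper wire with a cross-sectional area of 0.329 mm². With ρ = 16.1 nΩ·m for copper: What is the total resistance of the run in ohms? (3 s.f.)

ρ = 16.1 nΩ·m = 1.61×10^-8 Ω·m
Section 1: A_strand = π(3.5750e-04)² = 4.015e-07 m²; R₁ = ρL/(N·A_s) = (1.61×10^-8)(13.7)/(7×4.015e-07) = 0.07848 Ω
Section 2: A = 0.329 mm² = 3.290e-07 m²
R₂ = (1.61×10^-8)(3.68)/(3.290e-07) = 0.1801 Ω
R = R₁ + R₂ = 0.259 Ω

0.259 Ω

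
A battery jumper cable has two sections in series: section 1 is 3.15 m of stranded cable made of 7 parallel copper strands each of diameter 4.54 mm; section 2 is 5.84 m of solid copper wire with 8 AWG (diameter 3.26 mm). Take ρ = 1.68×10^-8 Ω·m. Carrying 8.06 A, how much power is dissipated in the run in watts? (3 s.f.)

Section 1: A_strand = π(2.2700e-03)² = 1.619e-05 m²; R₁ = ρL/(N·A_s) = (1.68×10^-8)(3.15)/(7×1.619e-05) = 4.670×10^-4 Ω
Section 2: A = π(3.26/2 mm)² = π(1.6300e-03 m)² = 8.347e-06 m²
R₂ = (1.68×10^-8)(5.84)/(8.347e-06) = 0.01175 Ω
R = R₁ + R₂ = 0.01222 Ω
P = I²R = (8.06)² × 0.01222 = 0.794 W

0.794 W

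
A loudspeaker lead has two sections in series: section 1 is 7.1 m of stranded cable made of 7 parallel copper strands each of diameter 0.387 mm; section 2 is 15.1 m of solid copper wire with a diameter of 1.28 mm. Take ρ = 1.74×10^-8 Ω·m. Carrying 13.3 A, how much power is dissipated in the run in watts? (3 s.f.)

62.7 W

Section 1: A_strand = π(1.9350e-04)² = 1.176e-07 m²; R₁ = ρL/(N·A_s) = (1.74×10^-8)(7.1)/(7×1.176e-07) = 0.15 Ω
Section 2: A = π(d/2)² = π(6.4000e-04 m)² = 1.287e-06 m²
R₂ = (1.74×10^-8)(15.1)/(1.287e-06) = 0.2042 Ω
R = R₁ + R₂ = 0.3542 Ω
P = I²R = (13.3)² × 0.3542 = 62.7 W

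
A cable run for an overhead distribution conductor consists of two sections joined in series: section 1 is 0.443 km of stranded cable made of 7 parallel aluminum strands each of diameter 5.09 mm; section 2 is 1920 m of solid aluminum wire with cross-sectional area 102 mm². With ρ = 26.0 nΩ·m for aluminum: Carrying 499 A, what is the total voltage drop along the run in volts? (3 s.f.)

285 V

ρ = 26.0 nΩ·m = 2.60×10^-8 Ω·m
Section 1: A_strand = π(2.5450e-03)² = 2.035e-05 m²; R₁ = ρL/(N·A_s) = (2.60×10^-8)(443)/(7×2.035e-05) = 0.08086 Ω
Section 2: A = 102 mm² = 1.020e-04 m²
R₂ = (2.60×10^-8)(1920)/(1.020e-04) = 0.4894 Ω
R = R₁ + R₂ = 0.5703 Ω
V = IR = 499 × 0.5703 = 285 V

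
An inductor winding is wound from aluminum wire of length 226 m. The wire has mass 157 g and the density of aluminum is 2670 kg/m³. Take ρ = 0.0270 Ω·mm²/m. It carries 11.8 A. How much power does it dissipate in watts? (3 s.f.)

3270 W

ρ = 0.0270 Ω·mm²/m = 2.70×10^-8 Ω·m
A = m/(density·L) = 0.157/(2670×226) = 2.6018e-07 m²
R = ρL/A = (2.70×10^-8)(226)/(2.6018e-07) = 23.45 Ω
P = I²R = (11.8)² × 23.45 = 3270 W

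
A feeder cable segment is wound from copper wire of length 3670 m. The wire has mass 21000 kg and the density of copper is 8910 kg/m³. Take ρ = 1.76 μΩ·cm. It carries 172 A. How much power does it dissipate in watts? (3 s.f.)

2980 W

ρ = 1.76 μΩ·cm = 1.76×10^-8 Ω·m
A = m/(density·L) = 21000/(8910×3670) = 6.4221e-04 m²
R = ρL/A = (1.76×10^-8)(3670)/(6.4221e-04) = 0.1006 Ω
P = I²R = (172)² × 0.1006 = 2980 W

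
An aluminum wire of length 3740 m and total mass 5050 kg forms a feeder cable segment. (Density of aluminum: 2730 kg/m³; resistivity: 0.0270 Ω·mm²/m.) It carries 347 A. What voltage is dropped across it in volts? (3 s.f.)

70.8 V

ρ = 0.0270 Ω·mm²/m = 2.70×10^-8 Ω·m
A = m/(density·L) = 5050/(2730×3740) = 4.9460e-04 m²
R = ρL/A = (2.70×10^-8)(3740)/(4.9460e-04) = 0.2042 Ω
V = IR = 347 × 0.2042 = 70.8 V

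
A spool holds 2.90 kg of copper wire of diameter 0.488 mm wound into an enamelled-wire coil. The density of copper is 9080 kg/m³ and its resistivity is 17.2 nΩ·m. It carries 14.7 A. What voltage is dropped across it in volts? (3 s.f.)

2310 V

ρ = 17.2 nΩ·m = 1.72×10^-8 Ω·m
A = π(d/2)² = π(2.4400e-04 m)² = 1.8704e-07 m²
L = m/(density·A) = 2.9/(9080×1.8704e-07) = 1708 m
R = ρL/A = (1.72×10^-8)(1708)/(1.8704e-07) = 157 Ω
V = IR = 14.7 × 157 = 2310 V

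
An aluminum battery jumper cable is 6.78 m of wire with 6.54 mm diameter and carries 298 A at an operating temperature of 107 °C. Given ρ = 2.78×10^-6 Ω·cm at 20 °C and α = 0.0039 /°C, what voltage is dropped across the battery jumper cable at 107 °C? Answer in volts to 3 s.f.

ρ = 2.78×10^-6 Ω·cm = 2.78×10^-8 Ω·m
A = π(d/2)² = π(3.2700e-03 m)² = 3.359e-05 m²
R₍20₎ = ρL/A = (2.78×10^-8)(6.78)/(3.359e-05) = 0.005611 Ω
R₍107₎ = R₍20₎(1 + αΔT) = 0.005611 × (1 + 0.0039×87) = 0.007515 Ω
V = IR = 298 × 0.007515 = 2.24 V

2.24 V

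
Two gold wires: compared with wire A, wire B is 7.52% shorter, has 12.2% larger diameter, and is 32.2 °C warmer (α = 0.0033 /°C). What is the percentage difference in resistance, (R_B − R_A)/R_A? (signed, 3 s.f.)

-18.7%

R ∝ ρL/d² with ρ ∝ (1+αΔT), so R_B/R_A = (1 − 7.52/100) × (1 + 12.2/100)⁻² × (1 + 0.0033×32.2)
= 0.9248 × 0.7944 × 1.106 = 0.8127
(R_B − R_A)/R_A = 0.8127 − 1 = -18.7%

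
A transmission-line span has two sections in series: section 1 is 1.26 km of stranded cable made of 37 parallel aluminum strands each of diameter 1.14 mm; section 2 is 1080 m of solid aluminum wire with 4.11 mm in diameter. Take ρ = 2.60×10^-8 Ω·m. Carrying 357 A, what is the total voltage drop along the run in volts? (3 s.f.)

Section 1: A_strand = π(5.7000e-04)² = 1.021e-06 m²; R₁ = ρL/(N·A_s) = (2.60×10^-8)(1260)/(37×1.021e-06) = 0.8674 Ω
Section 2: A = π(d/2)² = π(2.0550e-03 m)² = 1.327e-05 m²
R₂ = (2.60×10^-8)(1080)/(1.327e-05) = 2.117 Ω
R = R₁ + R₂ = 2.984 Ω
V = IR = 357 × 2.984 = 1070 V

1070 V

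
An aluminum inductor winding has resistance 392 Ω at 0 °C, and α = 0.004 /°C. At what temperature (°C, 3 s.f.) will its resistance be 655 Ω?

R = R₀(1 + α(T − T₀)) ⇒ T = T₀ + (R/R₀ − 1)/α
T = 0 + (655/392 − 1)/0.004 = 0 + (0.6709)/0.004 = 168 °C

168 °C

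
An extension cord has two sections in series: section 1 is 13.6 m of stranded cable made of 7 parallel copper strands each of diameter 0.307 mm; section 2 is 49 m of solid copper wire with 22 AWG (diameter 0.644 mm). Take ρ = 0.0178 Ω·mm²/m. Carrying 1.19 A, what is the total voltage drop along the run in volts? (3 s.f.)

3.74 V

ρ = 0.0178 Ω·mm²/m = 1.78×10^-8 Ω·m
Section 1: A_strand = π(1.5350e-04)² = 7.402e-08 m²; R₁ = ρL/(N·A_s) = (1.78×10^-8)(13.6)/(7×7.402e-08) = 0.4672 Ω
Section 2: A = π(0.644/2 mm)² = π(3.2200e-04 m)² = 3.257e-07 m²
R₂ = (1.78×10^-8)(49)/(3.257e-07) = 2.678 Ω
R = R₁ + R₂ = 3.145 Ω
V = IR = 1.19 × 3.145 = 3.74 V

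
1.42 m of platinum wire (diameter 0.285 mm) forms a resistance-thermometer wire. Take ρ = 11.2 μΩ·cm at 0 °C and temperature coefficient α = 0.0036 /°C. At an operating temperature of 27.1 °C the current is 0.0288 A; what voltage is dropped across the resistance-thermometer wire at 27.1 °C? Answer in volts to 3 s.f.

ρ = 11.2 μΩ·cm = 1.12×10^-7 Ω·m
A = π(d/2)² = π(1.4250e-04 m)² = 6.379e-08 m²
R₍0₎ = ρL/A = (1.12×10^-7)(1.42)/(6.379e-08) = 2.493 Ω
R₍27.1₎ = R₍0₎(1 + αΔT) = 2.493 × (1 + 0.0036×27.1) = 2.736 Ω
V = IR = 0.0288 × 2.736 = 0.0788 V

0.0788 V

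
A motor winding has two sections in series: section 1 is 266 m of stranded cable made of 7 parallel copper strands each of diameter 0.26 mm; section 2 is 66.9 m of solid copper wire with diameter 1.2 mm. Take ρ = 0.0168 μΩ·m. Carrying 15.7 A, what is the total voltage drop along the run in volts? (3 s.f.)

204 V

ρ = 0.0168 μΩ·m = 1.68×10^-8 Ω·m
Section 1: A_strand = π(1.3000e-04)² = 5.309e-08 m²; R₁ = ρL/(N·A_s) = (1.68×10^-8)(266)/(7×5.309e-08) = 12.02 Ω
Section 2: A = π(d/2)² = π(6.0000e-04 m)² = 1.131e-06 m²
R₂ = (1.68×10^-8)(66.9)/(1.131e-06) = 0.9938 Ω
R = R₁ + R₂ = 13.02 Ω
V = IR = 15.7 × 13.02 = 204 V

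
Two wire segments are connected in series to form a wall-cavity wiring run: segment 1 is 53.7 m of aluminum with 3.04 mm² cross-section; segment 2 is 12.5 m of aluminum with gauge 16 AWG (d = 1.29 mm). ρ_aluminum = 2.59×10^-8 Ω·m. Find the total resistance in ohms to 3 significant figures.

0.705 Ω

Segment 1: A = 3.04 mm² = 3.040e-06 m²
R₁ = ρL/A = (2.59×10^-8)(53.7)/(3.040e-06) = 0.4575 Ω
Segment 2: A = π(1.29/2 mm)² = π(6.4500e-04 m)² = 1.307e-06 m²
R₂ = (2.59×10^-8)(12.5)/(1.307e-06) = 0.2477 Ω
R = R₁ + R₂ = 0.705 Ω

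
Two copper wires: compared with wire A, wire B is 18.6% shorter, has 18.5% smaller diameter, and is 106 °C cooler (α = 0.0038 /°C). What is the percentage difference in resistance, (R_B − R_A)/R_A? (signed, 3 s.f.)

-26.8%

R ∝ ρL/d² with ρ ∝ (1+αΔT), so R_B/R_A = (1 − 18.6/100) × (1 − 18.5/100)⁻² × (1 − 0.0038×106)
= 0.814 × 1.506 × 0.5972 = 0.7319
(R_B − R_A)/R_A = 0.7319 − 1 = -26.8%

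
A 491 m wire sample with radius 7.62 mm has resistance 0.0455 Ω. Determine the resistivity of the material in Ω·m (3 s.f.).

1.69×10^-8 Ω·m

A = πr² = π(7.6200e-03 m)² = 1.824e-04 m²
ρ = RA/L = (0.0455)(1.824e-04)/(491) = 1.69×10^-8 Ω·m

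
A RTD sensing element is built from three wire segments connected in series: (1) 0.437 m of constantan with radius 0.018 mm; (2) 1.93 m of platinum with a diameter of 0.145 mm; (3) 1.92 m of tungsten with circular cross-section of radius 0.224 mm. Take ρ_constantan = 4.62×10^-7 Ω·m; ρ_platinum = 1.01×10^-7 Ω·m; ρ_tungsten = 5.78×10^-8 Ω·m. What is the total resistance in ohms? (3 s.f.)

211 Ω

Seg 1: A = πr² = π(1.8000e-05 m)² = 1.018e-09 m²
R_1 = (4.62×10^-7)(0.437)/(1.018e-09) = 198.3 Ω
Seg 2: A = π(d/2)² = π(7.2500e-05 m)² = 1.651e-08 m²
R_2 = (1.01×10^-7)(1.93)/(1.651e-08) = 11.8 Ω
Seg 3: A = πr² = π(2.2400e-04 m)² = 1.576e-07 m²
R_3 = (5.78×10^-8)(1.92)/(1.576e-07) = 0.704 Ω
R_total = R_1 + R_2 + R_3 = 211 Ω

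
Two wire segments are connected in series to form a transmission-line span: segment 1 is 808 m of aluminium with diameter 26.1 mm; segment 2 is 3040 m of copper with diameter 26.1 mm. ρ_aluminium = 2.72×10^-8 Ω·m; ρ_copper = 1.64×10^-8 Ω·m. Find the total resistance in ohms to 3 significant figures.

0.134 Ω

Segment 1: A = π(d/2)² = π(1.3050e-02 m)² = 5.350e-04 m²
R₁ = ρL/A = (2.72×10^-8)(808)/(5.350e-04) = 0.04108 Ω
R₂ = (1.64×10^-8)(3040)/(5.350e-04) = 0.09319 Ω
R = R₁ + R₂ = 0.134 Ω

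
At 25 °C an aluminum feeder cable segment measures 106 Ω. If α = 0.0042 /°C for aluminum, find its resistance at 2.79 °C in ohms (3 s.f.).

ΔT = 2.79 − 25 = -22.2 °C
R = R₀(1 + αΔT) = 106 × (1 + 0.0042×-22.2) = 106 × 0.9067 = 96.1 Ω

96.1 Ω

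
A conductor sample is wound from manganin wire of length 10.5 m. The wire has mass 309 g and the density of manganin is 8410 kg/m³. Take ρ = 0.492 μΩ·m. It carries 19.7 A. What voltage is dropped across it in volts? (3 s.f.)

ρ = 0.492 μΩ·m = 4.92×10^-7 Ω·m
A = m/(density·L) = 0.309/(8410×10.5) = 3.4992e-06 m²
R = ρL/A = (4.92×10^-7)(10.5)/(3.4992e-06) = 1.476 Ω
V = IR = 19.7 × 1.476 = 29.1 V

29.1 V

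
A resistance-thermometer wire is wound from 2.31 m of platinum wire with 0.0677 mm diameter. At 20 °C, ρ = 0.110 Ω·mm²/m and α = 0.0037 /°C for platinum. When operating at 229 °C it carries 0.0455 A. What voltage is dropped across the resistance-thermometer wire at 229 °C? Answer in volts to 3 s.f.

ρ = 0.110 Ω·mm²/m = 1.10×10^-7 Ω·m
A = π(d/2)² = π(3.3850e-05 m)² = 3.600e-09 m²
R₍20₎ = ρL/A = (1.10×10^-7)(2.31)/(3.600e-09) = 70.59 Ω
R₍229₎ = R₍20₎(1 + αΔT) = 70.59 × (1 + 0.0037×209) = 125.2 Ω
V = IR = 0.0455 × 125.2 = 5.70 V

5.70 V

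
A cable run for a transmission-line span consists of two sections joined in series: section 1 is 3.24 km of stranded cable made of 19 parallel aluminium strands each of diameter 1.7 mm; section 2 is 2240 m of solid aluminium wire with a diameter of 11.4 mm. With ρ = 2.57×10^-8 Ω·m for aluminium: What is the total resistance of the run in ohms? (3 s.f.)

2.49 Ω

Section 1: A_strand = π(8.5000e-04)² = 2.270e-06 m²; R₁ = ρL/(N·A_s) = (2.57×10^-8)(3240)/(19×2.270e-06) = 1.931 Ω
Section 2: A = π(d/2)² = π(5.7000e-03 m)² = 1.021e-04 m²
R₂ = (2.57×10^-8)(2240)/(1.021e-04) = 0.564 Ω
R = R₁ + R₂ = 2.49 Ω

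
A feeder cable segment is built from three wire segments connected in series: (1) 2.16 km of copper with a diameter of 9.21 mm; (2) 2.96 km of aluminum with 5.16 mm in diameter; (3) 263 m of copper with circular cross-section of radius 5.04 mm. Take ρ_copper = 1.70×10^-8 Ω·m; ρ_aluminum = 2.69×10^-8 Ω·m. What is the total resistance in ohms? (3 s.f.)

Seg 1: A = π(d/2)² = π(4.6050e-03 m)² = 6.662e-05 m²
R_1 = (1.70×10^-8)(2160)/(6.662e-05) = 0.5512 Ω
Seg 2: A = π(d/2)² = π(2.5800e-03 m)² = 2.091e-05 m²
R_2 = (2.69×10^-8)(2960)/(2.091e-05) = 3.808 Ω
Seg 3: A = πr² = π(5.0400e-03 m)² = 7.980e-05 m²
R_3 = (1.70×10^-8)(263)/(7.980e-05) = 0.05603 Ω
R_total = R_1 + R_2 + R_3 = 4.41 Ω

4.41 Ω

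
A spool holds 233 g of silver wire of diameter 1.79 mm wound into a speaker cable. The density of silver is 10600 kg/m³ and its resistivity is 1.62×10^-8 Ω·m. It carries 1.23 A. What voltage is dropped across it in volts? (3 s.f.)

0.0692 V

A = π(d/2)² = π(8.9500e-04 m)² = 2.5165e-06 m²
L = m/(density·A) = 0.233/(10600×2.5165e-06) = 8.735 m
R = ρL/A = (1.62×10^-8)(8.735)/(2.5165e-06) = 0.05623 Ω
V = IR = 1.23 × 0.05623 = 0.0692 V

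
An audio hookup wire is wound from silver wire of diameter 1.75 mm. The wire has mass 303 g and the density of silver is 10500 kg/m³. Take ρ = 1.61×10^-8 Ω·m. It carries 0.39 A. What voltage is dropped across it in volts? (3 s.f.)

A = π(d/2)² = π(8.7500e-04 m)² = 2.4053e-06 m²
L = m/(density·A) = 0.303/(10500×2.4053e-06) = 12 m
R = ρL/A = (1.61×10^-8)(12)/(2.4053e-06) = 0.08031 Ω
V = IR = 0.39 × 0.08031 = 0.0313 V

0.0313 V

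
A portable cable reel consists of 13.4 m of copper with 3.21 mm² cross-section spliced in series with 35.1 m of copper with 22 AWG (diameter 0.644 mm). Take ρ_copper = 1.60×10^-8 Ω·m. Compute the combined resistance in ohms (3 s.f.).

Segment 1: A = 3.21 mm² = 3.210e-06 m²
R₁ = ρL/A = (1.60×10^-8)(13.4)/(3.210e-06) = 0.06679 Ω
Segment 2: A = π(0.644/2 mm)² = π(3.2200e-04 m)² = 3.257e-07 m²
R₂ = (1.60×10^-8)(35.1)/(3.257e-07) = 1.724 Ω
R = R₁ + R₂ = 1.79 Ω

1.79 Ω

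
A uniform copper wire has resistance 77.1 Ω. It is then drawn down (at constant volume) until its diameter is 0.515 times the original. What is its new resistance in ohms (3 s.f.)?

1100 Ω

Volume constant ⇒ L' = L/r² with r = 0.515. R' = ρL'/A' = ρ(L/r²)/(πr²d₀²/4) = R/r⁴.
R' = 14.22 × 77.1 = 1100 Ω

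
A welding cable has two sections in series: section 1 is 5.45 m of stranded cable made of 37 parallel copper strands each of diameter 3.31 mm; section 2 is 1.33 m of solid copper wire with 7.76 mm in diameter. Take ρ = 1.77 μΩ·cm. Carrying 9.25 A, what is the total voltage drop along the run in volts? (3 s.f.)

ρ = 1.77 μΩ·cm = 1.77×10^-8 Ω·m
Section 1: A_strand = π(1.6550e-03)² = 8.605e-06 m²; R₁ = ρL/(N·A_s) = (1.77×10^-8)(5.45)/(37×8.605e-06) = 3.030×10^-4 Ω
Section 2: A = π(d/2)² = π(3.8800e-03 m)² = 4.729e-05 m²
R₂ = (1.77×10^-8)(1.33)/(4.729e-05) = 4.978×10^-4 Ω
R = R₁ + R₂ = 8.007×10^-4 Ω
V = IR = 9.25 × 8.007×10^-4 = 0.00741 V

0.00741 V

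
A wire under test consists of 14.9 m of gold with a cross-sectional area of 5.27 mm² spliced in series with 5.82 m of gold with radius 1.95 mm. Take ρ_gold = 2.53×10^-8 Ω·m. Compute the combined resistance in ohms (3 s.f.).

Segment 1: A = 5.27 mm² = 5.270e-06 m²
R₁ = ρL/A = (2.53×10^-8)(14.9)/(5.270e-06) = 0.07153 Ω
Segment 2: A = πr² = π(1.9500e-03 m)² = 1.195e-05 m²
R₂ = (2.53×10^-8)(5.82)/(1.195e-05) = 0.01233 Ω
R = R₁ + R₂ = 0.0839 Ω

0.0839 Ω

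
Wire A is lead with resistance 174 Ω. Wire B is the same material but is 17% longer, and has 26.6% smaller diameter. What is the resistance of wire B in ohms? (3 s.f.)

R ∝ L/d², so R_B/R_A = (1 + 17/100) × (1 − 26.6/100)⁻²
= 1.17 × 1.856 = 2.172
R_B = 2.172 × 174 = 378 Ω

378 Ω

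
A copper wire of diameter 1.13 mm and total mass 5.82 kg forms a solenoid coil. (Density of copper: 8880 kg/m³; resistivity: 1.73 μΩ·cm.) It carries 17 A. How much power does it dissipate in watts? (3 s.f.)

ρ = 1.73 μΩ·cm = 1.73×10^-8 Ω·m
A = π(d/2)² = π(5.6500e-04 m)² = 1.0029e-06 m²
L = m/(density·A) = 5.82/(8880×1.0029e-06) = 653.5 m
R = ρL/A = (1.73×10^-8)(653.5)/(1.0029e-06) = 11.27 Ω
P = I²R = (17)² × 11.27 = 3260 W

3260 W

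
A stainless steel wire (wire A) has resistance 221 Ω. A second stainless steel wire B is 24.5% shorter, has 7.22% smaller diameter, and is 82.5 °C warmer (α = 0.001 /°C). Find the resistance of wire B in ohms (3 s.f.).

210 Ω

R ∝ ρL/d² with ρ ∝ (1+αΔT), so R_B/R_A = (1 − 24.5/100) × (1 − 7.22/100)⁻² × (1 + 0.001×82.5)
= 0.755 × 1.162 × 1.083 = 0.9494
R_B = 0.9494 × 221 = 210 Ω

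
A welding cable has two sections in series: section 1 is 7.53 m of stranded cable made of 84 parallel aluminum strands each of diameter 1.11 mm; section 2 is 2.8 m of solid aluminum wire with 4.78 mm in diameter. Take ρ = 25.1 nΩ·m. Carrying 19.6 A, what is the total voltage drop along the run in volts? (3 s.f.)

0.122 V

ρ = 25.1 nΩ·m = 2.51×10^-8 Ω·m
Section 1: A_strand = π(5.5500e-04)² = 9.677e-07 m²; R₁ = ρL/(N·A_s) = (2.51×10^-8)(7.53)/(84×9.677e-07) = 0.002325 Ω
Section 2: A = π(d/2)² = π(2.3900e-03 m)² = 1.795e-05 m²
R₂ = (2.51×10^-8)(2.8)/(1.795e-05) = 0.003916 Ω
R = R₁ + R₂ = 0.006242 Ω
V = IR = 19.6 × 0.006242 = 0.122 V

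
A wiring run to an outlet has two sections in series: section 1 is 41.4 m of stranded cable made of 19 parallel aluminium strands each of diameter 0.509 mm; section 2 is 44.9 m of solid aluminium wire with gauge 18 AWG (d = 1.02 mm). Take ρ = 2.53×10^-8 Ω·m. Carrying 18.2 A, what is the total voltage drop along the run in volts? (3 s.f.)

Section 1: A_strand = π(2.5450e-04)² = 2.035e-07 m²; R₁ = ρL/(N·A_s) = (2.53×10^-8)(41.4)/(19×2.035e-07) = 0.2709 Ω
Section 2: A = π(1.02/2 mm)² = π(5.1000e-04 m)² = 8.171e-07 m²
R₂ = (2.53×10^-8)(44.9)/(8.171e-07) = 1.39 Ω
R = R₁ + R₂ = 1.661 Ω
V = IR = 18.2 × 1.661 = 30.2 V

30.2 V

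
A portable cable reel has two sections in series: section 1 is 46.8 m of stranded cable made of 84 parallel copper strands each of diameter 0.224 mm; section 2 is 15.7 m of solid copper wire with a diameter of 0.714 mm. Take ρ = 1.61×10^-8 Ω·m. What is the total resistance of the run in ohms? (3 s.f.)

Section 1: A_strand = π(1.1200e-04)² = 3.941e-08 m²; R₁ = ρL/(N·A_s) = (1.61×10^-8)(46.8)/(84×3.941e-08) = 0.2276 Ω
Section 2: A = π(d/2)² = π(3.5700e-04 m)² = 4.004e-07 m²
R₂ = (1.61×10^-8)(15.7)/(4.004e-07) = 0.6313 Ω
R = R₁ + R₂ = 0.859 Ω

0.859 Ω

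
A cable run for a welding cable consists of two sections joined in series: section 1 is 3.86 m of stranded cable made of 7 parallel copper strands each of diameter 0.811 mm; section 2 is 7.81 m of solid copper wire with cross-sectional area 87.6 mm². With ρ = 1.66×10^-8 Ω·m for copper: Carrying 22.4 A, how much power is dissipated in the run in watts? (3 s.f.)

9.63 W

Section 1: A_strand = π(4.0550e-04)² = 5.166e-07 m²; R₁ = ρL/(N·A_s) = (1.66×10^-8)(3.86)/(7×5.166e-07) = 0.01772 Ω
Section 2: A = 87.6 mm² = 8.760e-05 m²
R₂ = (1.66×10^-8)(7.81)/(8.760e-05) = 0.00148 Ω
R = R₁ + R₂ = 0.0192 Ω
P = I²R = (22.4)² × 0.0192 = 9.63 W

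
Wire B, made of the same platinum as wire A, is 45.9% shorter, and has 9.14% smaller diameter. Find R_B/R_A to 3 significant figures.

0.655

R ∝ L/d², so R_B/R_A = (1 − 45.9/100) × (1 − 9.14/100)⁻²
= 0.541 × 1.211 = 0.655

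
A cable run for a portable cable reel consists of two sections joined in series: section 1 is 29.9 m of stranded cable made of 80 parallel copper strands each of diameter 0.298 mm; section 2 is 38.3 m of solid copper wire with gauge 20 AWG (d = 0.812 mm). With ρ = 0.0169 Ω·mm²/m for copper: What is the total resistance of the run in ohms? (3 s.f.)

1.34 Ω

ρ = 0.0169 Ω·mm²/m = 1.69×10^-8 Ω·m
Section 1: A_strand = π(1.4900e-04)² = 6.975e-08 m²; R₁ = ρL/(N·A_s) = (1.69×10^-8)(29.9)/(80×6.975e-08) = 0.09056 Ω
Section 2: A = π(0.812/2 mm)² = π(4.0600e-04 m)² = 5.178e-07 m²
R₂ = (1.69×10^-8)(38.3)/(5.178e-07) = 1.25 Ω
R = R₁ + R₂ = 1.34 Ω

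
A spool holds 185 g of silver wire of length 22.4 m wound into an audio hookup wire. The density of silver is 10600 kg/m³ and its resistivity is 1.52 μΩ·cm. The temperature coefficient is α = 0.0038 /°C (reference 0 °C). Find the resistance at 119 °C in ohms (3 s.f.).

0.635 Ω

ρ = 1.52 μΩ·cm = 1.52×10^-8 Ω·m
A = m/(density·L) = 0.185/(10600×22.4) = 7.7914e-07 m²
R = ρL/A = (1.52×10^-8)(22.4)/(7.7914e-07) = 0.437 Ω
R(119 °C) = 0.437 × (1 + 0.0038×119) = 0.635 Ω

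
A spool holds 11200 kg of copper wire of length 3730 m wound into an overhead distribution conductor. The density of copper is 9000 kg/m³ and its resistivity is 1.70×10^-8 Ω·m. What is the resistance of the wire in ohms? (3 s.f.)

0.190 Ω

A = m/(density·L) = 11200/(9000×3730) = 3.3363e-04 m²
R = ρL/A = (1.70×10^-8)(3730)/(3.3363e-04) = 0.190 Ω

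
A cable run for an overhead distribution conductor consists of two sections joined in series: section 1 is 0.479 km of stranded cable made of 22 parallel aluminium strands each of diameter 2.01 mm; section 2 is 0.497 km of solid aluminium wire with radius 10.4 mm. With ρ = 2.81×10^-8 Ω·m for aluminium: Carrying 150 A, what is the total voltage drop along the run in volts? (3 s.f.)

Section 1: A_strand = π(1.0050e-03)² = 3.173e-06 m²; R₁ = ρL/(N·A_s) = (2.81×10^-8)(479)/(22×3.173e-06) = 0.1928 Ω
Section 2: A = πr² = π(1.0400e-02 m)² = 3.398e-04 m²
R₂ = (2.81×10^-8)(497)/(3.398e-04) = 0.0411 Ω
R = R₁ + R₂ = 0.2339 Ω
V = IR = 150 × 0.2339 = 35.1 V

35.1 V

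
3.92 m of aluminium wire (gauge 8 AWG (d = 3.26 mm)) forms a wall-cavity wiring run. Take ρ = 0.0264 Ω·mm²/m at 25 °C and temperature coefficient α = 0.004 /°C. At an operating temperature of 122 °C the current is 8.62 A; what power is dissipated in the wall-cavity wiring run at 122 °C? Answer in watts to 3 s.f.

1.28 W

ρ = 0.0264 Ω·mm²/m = 2.64×10^-8 Ω·m
A = π(3.26/2 mm)² = π(1.6300e-03 m)² = 8.347e-06 m²
R₍25₎ = ρL/A = (2.64×10^-8)(3.92)/(8.347e-06) = 0.0124 Ω
R₍122₎ = R₍25₎(1 + αΔT) = 0.0124 × (1 + 0.004×97) = 0.01721 Ω
P = I²R = (8.62)² × 0.01721 = 1.28 W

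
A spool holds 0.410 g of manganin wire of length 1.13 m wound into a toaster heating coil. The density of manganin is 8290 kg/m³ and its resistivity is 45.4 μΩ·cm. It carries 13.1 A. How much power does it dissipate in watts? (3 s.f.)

ρ = 45.4 μΩ·cm = 4.54×10^-7 Ω·m
A = m/(density·L) = 4.100×10^-4/(8290×1.13) = 4.3767e-08 m²
R = ρL/A = (4.54×10^-7)(1.13)/(4.3767e-08) = 11.72 Ω
P = I²R = (13.1)² × 11.72 = 2010 W

2010 W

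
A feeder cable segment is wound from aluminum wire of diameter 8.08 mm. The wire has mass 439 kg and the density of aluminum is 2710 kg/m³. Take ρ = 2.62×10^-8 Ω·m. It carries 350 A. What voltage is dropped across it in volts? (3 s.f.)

565 V

A = π(d/2)² = π(4.0400e-03 m)² = 5.1276e-05 m²
L = m/(density·A) = 439/(2710×5.1276e-05) = 3159 m
R = ρL/A = (2.62×10^-8)(3159)/(5.1276e-05) = 1.614 Ω
V = IR = 350 × 1.614 = 565 V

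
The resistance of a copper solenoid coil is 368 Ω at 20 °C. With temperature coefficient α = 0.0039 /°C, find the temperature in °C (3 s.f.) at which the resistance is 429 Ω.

R = R₀(1 + α(T − T₀)) ⇒ T = T₀ + (R/R₀ − 1)/α
T = 20 + (429/368 − 1)/0.0039 = 20 + (0.1658)/0.0039 = 62.5 °C

62.5 °C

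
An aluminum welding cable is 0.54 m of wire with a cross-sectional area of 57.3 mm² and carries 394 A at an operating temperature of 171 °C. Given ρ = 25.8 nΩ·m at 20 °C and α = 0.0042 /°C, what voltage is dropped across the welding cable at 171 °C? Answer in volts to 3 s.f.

ρ = 25.8 nΩ·m = 2.58×10^-8 Ω·m
A = 57.3 mm² = 5.730e-05 m²
R₍20₎ = ρL/A = (2.58×10^-8)(0.54)/(5.730e-05) = 2.431×10^-4 Ω
R₍171₎ = R₍20₎(1 + αΔT) = 2.431×10^-4 × (1 + 0.0042×151) = 3.973×10^-4 Ω
V = IR = 394 × 3.973×10^-4 = 0.157 V

0.157 V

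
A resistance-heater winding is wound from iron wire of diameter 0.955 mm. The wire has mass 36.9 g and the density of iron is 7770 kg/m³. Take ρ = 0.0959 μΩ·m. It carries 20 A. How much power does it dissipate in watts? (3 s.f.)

355 W

ρ = 0.0959 μΩ·m = 9.59×10^-8 Ω·m
A = π(d/2)² = π(4.7750e-04 m)² = 7.1630e-07 m²
L = m/(density·A) = 0.0369/(7770×7.1630e-07) = 6.63 m
R = ρL/A = (9.59×10^-8)(6.63)/(7.1630e-07) = 0.8876 Ω
P = I²R = (20)² × 0.8876 = 355 W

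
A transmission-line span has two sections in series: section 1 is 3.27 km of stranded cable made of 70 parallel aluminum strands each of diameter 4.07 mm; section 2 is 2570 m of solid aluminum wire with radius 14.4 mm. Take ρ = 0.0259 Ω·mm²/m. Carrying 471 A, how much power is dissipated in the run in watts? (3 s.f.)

43300 W

ρ = 0.0259 Ω·mm²/m = 2.59×10^-8 Ω·m
Section 1: A_strand = π(2.0350e-03)² = 1.301e-05 m²; R₁ = ρL/(N·A_s) = (2.59×10^-8)(3270)/(70×1.301e-05) = 0.093 Ω
Section 2: A = πr² = π(1.4400e-02 m)² = 6.514e-04 m²
R₂ = (2.59×10^-8)(2570)/(6.514e-04) = 0.1022 Ω
R = R₁ + R₂ = 0.1952 Ω
P = I²R = (471)² × 0.1952 = 43300 W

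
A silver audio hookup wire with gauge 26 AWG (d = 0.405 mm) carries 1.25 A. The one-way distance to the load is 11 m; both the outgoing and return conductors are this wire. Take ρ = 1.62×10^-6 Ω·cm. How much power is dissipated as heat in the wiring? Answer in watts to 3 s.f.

ρ = 1.62×10^-6 Ω·cm = 1.62×10^-8 Ω·m
A = π(0.405/2 mm)² = π(2.0250e-04 m)² = 1.288e-07 m²
Total conductor length (both ways) L = 2 × 11 = 22 m
R = ρL/A = (1.62×10^-8)(22)/(1.288e-07) = 2.767 Ω
P = I²R = (1.25)² × 2.767 = 4.32 W

4.32 W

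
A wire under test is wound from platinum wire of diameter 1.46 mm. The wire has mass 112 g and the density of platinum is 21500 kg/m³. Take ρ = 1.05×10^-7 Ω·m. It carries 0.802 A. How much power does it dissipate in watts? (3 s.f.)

A = π(d/2)² = π(7.3000e-04 m)² = 1.6742e-06 m²
L = m/(density·A) = 0.112/(21500×1.6742e-06) = 3.112 m
R = ρL/A = (1.05×10^-7)(3.112)/(1.6742e-06) = 0.1952 Ω
P = I²R = (0.802)² × 0.1952 = 0.126 W

0.126 W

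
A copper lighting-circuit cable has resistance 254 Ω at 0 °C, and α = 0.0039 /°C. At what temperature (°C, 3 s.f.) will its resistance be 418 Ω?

166 °C

R = R₀(1 + α(T − T₀)) ⇒ T = T₀ + (R/R₀ − 1)/α
T = 0 + (418/254 − 1)/0.0039 = 0 + (0.6457)/0.0039 = 166 °C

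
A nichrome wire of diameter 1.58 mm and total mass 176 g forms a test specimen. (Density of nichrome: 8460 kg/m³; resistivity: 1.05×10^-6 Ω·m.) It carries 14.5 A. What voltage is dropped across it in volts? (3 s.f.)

82.4 V

A = π(d/2)² = π(7.9000e-04 m)² = 1.9607e-06 m²
L = m/(density·A) = 0.176/(8460×1.9607e-06) = 10.61 m
R = ρL/A = (1.05×10^-6)(10.61)/(1.9607e-06) = 5.682 Ω
V = IR = 14.5 × 5.682 = 82.4 V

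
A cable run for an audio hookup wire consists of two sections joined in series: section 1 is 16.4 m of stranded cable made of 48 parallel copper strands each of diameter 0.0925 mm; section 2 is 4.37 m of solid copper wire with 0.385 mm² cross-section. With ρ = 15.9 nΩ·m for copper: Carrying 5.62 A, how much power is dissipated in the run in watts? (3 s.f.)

31.2 W

ρ = 15.9 nΩ·m = 1.59×10^-8 Ω·m
Section 1: A_strand = π(4.6250e-05)² = 6.720e-09 m²; R₁ = ρL/(N·A_s) = (1.59×10^-8)(16.4)/(48×6.720e-09) = 0.8084 Ω
Section 2: A = 0.385 mm² = 3.850e-07 m²
R₂ = (1.59×10^-8)(4.37)/(3.850e-07) = 0.1805 Ω
R = R₁ + R₂ = 0.9889 Ω
P = I²R = (5.62)² × 0.9889 = 31.2 W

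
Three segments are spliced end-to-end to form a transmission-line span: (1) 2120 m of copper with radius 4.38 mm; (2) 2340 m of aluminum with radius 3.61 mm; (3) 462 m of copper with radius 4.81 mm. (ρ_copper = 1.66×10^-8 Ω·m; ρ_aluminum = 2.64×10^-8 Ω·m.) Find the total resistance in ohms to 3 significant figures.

Seg 1: A = πr² = π(4.3800e-03 m)² = 6.027e-05 m²
R_1 = (1.66×10^-8)(2120)/(6.027e-05) = 0.5839 Ω
Seg 2: A = πr² = π(3.6100e-03 m)² = 4.094e-05 m²
R_2 = (2.64×10^-8)(2340)/(4.094e-05) = 1.509 Ω
Seg 3: A = πr² = π(4.8100e-03 m)² = 7.268e-05 m²
R_3 = (1.66×10^-8)(462)/(7.268e-05) = 0.1055 Ω
R_total = R_1 + R_2 + R_3 = 2.20 Ω

2.20 Ω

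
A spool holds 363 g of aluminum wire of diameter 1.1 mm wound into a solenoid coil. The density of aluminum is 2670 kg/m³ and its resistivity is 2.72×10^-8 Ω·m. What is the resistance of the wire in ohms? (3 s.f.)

A = π(d/2)² = π(5.5000e-04 m)² = 9.5033e-07 m²
L = m/(density·A) = 0.363/(2670×9.5033e-07) = 143.1 m
R = ρL/A = (2.72×10^-8)(143.1)/(9.5033e-07) = 4.09 Ω

4.09 Ω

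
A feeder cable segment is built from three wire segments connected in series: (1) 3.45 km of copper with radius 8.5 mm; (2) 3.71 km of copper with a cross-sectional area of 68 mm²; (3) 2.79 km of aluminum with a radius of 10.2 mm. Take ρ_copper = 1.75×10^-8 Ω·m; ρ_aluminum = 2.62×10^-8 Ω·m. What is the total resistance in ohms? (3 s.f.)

1.44 Ω

Seg 1: A = πr² = π(8.5000e-03 m)² = 2.270e-04 m²
R_1 = (1.75×10^-8)(3450)/(2.270e-04) = 0.266 Ω
Seg 2: A = 68 mm² = 6.800e-05 m²
R_2 = (1.75×10^-8)(3710)/(6.800e-05) = 0.9548 Ω
Seg 3: A = πr² = π(1.0200e-02 m)² = 3.269e-04 m²
R_3 = (2.62×10^-8)(2790)/(3.269e-04) = 0.2236 Ω
R_total = R_1 + R_2 + R_3 = 1.44 Ω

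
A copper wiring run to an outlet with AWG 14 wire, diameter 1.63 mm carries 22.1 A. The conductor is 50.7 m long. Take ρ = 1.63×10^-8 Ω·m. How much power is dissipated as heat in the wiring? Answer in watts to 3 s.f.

193 W

A = π(1.63/2 mm)² = π(8.1500e-04 m)² = 2.087e-06 m²
R = ρL/A = (1.63×10^-8)(50.7)/(2.087e-06) = 0.396 Ω
P = I²R = (22.1)² × 0.396 = 193 W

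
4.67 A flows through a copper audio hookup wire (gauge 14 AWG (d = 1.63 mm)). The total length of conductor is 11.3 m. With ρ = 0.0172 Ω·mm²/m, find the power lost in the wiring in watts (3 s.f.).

2.03 W

ρ = 0.0172 Ω·mm²/m = 1.72×10^-8 Ω·m
A = π(1.63/2 mm)² = π(8.1500e-04 m)² = 2.087e-06 m²
R = ρL/A = (1.72×10^-8)(11.3)/(2.087e-06) = 0.09314 Ω
P = I²R = (4.67)² × 0.09314 = 2.03 W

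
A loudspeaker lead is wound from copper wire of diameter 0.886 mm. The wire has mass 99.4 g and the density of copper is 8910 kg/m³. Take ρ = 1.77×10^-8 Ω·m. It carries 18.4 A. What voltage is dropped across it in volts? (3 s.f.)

A = π(d/2)² = π(4.4300e-04 m)² = 6.1653e-07 m²
L = m/(density·A) = 0.0994/(8910×6.1653e-07) = 18.09 m
R = ρL/A = (1.77×10^-8)(18.09)/(6.1653e-07) = 0.5195 Ω
V = IR = 18.4 × 0.5195 = 9.56 V

9.56 V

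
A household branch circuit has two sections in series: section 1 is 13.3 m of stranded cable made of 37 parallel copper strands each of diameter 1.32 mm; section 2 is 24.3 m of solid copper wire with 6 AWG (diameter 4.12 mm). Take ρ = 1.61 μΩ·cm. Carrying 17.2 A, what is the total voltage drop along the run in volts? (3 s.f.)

ρ = 1.61 μΩ·cm = 1.61×10^-8 Ω·m
Section 1: A_strand = π(6.6000e-04)² = 1.368e-06 m²; R₁ = ρL/(N·A_s) = (1.61×10^-8)(13.3)/(37×1.368e-06) = 0.004229 Ω
Section 2: A = π(4.12/2 mm)² = π(2.0600e-03 m)² = 1.333e-05 m²
R₂ = (1.61×10^-8)(24.3)/(1.333e-05) = 0.02935 Ω
R = R₁ + R₂ = 0.03357 Ω
V = IR = 17.2 × 0.03357 = 0.577 V

0.577 V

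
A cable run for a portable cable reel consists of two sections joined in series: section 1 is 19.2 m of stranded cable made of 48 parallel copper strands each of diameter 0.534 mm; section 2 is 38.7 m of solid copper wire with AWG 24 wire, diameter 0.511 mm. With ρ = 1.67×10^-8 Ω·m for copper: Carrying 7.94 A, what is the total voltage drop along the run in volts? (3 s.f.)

Section 1: A_strand = π(2.6700e-04)² = 2.240e-07 m²; R₁ = ρL/(N·A_s) = (1.67×10^-8)(19.2)/(48×2.240e-07) = 0.02983 Ω
Section 2: A = π(0.511/2 mm)² = π(2.5550e-04 m)² = 2.051e-07 m²
R₂ = (1.67×10^-8)(38.7)/(2.051e-07) = 3.151 Ω
R = R₁ + R₂ = 3.181 Ω
V = IR = 7.94 × 3.181 = 25.3 V

25.3 V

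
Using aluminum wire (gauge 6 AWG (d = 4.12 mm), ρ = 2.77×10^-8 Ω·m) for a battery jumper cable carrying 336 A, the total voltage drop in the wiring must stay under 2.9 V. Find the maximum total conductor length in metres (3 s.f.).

4.15 m

A = π(4.12/2 mm)² = π(2.0600e-03 m)² = 1.333e-05 m²
L_max = V_max·A/(1·ρI) = (2.9)(1.333e-05)/(2.77×10^-8×336) = 4.15 m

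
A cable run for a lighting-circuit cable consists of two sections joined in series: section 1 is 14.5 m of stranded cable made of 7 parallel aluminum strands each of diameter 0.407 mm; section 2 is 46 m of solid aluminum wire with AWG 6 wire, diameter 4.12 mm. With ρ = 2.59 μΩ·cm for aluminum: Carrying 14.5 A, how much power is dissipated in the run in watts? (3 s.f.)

ρ = 2.59 μΩ·cm = 2.59×10^-8 Ω·m
Section 1: A_strand = π(2.0350e-04)² = 1.301e-07 m²; R₁ = ρL/(N·A_s) = (2.59×10^-8)(14.5)/(7×1.301e-07) = 0.4124 Ω
Section 2: A = π(4.12/2 mm)² = π(2.0600e-03 m)² = 1.333e-05 m²
R₂ = (2.59×10^-8)(46)/(1.333e-05) = 0.08937 Ω
R = R₁ + R₂ = 0.5017 Ω
P = I²R = (14.5)² × 0.5017 = 105 W

105 W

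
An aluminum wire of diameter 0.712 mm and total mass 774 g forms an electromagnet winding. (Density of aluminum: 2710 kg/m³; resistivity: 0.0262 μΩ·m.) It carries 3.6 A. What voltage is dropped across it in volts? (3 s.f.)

170 V

ρ = 0.0262 μΩ·m = 2.62×10^-8 Ω·m
A = π(d/2)² = π(3.5600e-04 m)² = 3.9815e-07 m²
L = m/(density·A) = 0.774/(2710×3.9815e-07) = 717.3 m
R = ρL/A = (2.62×10^-8)(717.3)/(3.9815e-07) = 47.2 Ω
V = IR = 3.6 × 47.2 = 170 V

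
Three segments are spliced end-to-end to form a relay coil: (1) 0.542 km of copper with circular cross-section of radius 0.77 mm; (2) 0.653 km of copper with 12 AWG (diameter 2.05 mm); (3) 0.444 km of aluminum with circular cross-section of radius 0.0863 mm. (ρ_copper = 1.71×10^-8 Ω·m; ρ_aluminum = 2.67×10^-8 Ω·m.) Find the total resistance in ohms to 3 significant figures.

Seg 1: A = πr² = π(7.7000e-04 m)² = 1.863e-06 m²
R_1 = (1.71×10^-8)(542)/(1.863e-06) = 4.976 Ω
Seg 2: A = π(2.05/2 mm)² = π(1.0250e-03 m)² = 3.301e-06 m²
R_2 = (1.71×10^-8)(653)/(3.301e-06) = 3.383 Ω
Seg 3: A = πr² = π(8.6300e-05 m)² = 2.340e-08 m²
R_3 = (2.67×10^-8)(444)/(2.340e-08) = 506.7 Ω
R_total = R_1 + R_2 + R_3 = 515 Ω

515 Ω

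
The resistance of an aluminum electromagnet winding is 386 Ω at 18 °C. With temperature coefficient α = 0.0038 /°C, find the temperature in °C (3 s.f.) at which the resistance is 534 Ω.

119 °C

R = R₀(1 + α(T − T₀)) ⇒ T = T₀ + (R/R₀ − 1)/α
T = 18 + (534/386 − 1)/0.0038 = 18 + (0.3834)/0.0038 = 119 °C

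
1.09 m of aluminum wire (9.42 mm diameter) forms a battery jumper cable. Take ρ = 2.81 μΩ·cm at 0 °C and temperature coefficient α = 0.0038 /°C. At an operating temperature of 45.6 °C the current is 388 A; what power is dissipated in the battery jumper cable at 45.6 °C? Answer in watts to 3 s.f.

ρ = 2.81 μΩ·cm = 2.81×10^-8 Ω·m
A = π(d/2)² = π(4.7100e-03 m)² = 6.969e-05 m²
R₍0₎ = ρL/A = (2.81×10^-8)(1.09)/(6.969e-05) = 4.395×10^-4 Ω
R₍45.6₎ = R₍0₎(1 + αΔT) = 4.395×10^-4 × (1 + 0.0038×45.6) = 5.156×10^-4 Ω
P = I²R = (388)² × 5.156×10^-4 = 77.6 W

77.6 W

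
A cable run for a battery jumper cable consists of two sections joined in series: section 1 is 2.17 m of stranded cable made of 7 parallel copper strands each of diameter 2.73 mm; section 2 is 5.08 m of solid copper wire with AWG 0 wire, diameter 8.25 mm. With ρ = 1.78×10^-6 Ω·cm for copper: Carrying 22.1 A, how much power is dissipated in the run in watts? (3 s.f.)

ρ = 1.78×10^-6 Ω·cm = 1.78×10^-8 Ω·m
Section 1: A_strand = π(1.3650e-03)² = 5.853e-06 m²; R₁ = ρL/(N·A_s) = (1.78×10^-8)(2.17)/(7×5.853e-06) = 9.427×10^-4 Ω
Section 2: A = π(8.25/2 mm)² = π(4.1250e-03 m)² = 5.346e-05 m²
R₂ = (1.78×10^-8)(5.08)/(5.346e-05) = 0.001692 Ω
R = R₁ + R₂ = 0.002634 Ω
P = I²R = (22.1)² × 0.002634 = 1.29 W

1.29 W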